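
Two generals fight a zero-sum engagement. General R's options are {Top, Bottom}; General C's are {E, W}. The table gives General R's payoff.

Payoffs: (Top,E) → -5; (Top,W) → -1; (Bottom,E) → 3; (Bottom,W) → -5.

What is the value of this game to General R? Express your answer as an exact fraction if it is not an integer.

Row minima: Top → -5, Bottom → -5; maximin = -5.
Column maxima: E → 3, W → -1; minimax = -1.
-5 ≠ -1, so there is no saddle point; optimal play is mixed.
Let General R play Top with probability p. Expected payoff against E: (-5)p + 3(1−p) = −8p + 3; against W: (-1)p + (-5)(1−p) = 4p − 5.
Setting these equal: −8p + 3 = 4p − 5 ⇒ −12p = -8 ⇒ p = 2/3, and the value is (-8)·(2/3) + 3 = -7/3.
For General C: with q = P(E), equating Top's and Bottom's payoffs gives −4q − 1 = 8q − 5 ⇒ q = 1/3.

-7/3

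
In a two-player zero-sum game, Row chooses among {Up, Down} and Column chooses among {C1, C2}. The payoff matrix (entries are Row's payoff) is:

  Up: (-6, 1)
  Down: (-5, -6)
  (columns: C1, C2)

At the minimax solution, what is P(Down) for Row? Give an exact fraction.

Row minima: Up → -6, Down → -6; maximin = -6.
Column maxima: C1 → -5, C2 → 1; minimax = -5.
-6 ≠ -5, so there is no saddle point; optimal play is mixed.
Let Row play Up with probability p. Expected payoff against C1: (-6)p + (-5)(1−p) = −p − 5; against C2: 1p + (-6)(1−p) = 7p − 6.
Setting these equal: −p − 5 = 7p − 6 ⇒ −8p = -1 ⇒ p = 1/8, and the value is (-1)·(1/8) − 5 = -41/8.
For Column: with q = P(C1), equating Up's and Down's payoffs gives −7q + 1 = q − 6 ⇒ q = 7/8.

7/8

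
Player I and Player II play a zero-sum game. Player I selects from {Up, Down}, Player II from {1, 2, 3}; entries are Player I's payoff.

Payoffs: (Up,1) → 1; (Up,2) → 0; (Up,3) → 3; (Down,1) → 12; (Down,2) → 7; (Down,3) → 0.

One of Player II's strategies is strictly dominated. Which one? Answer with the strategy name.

2 holds Player I's payoff strictly below 1 in every row: 0 < 1, 7 < 12.
So 1 is strictly dominated for Player II.

1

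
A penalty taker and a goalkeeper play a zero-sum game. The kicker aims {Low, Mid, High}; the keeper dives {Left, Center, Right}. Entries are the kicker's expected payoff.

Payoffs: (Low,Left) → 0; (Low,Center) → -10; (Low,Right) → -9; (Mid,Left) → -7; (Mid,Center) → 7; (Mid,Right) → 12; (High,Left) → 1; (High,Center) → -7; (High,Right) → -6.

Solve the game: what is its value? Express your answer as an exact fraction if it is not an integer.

-21/11

Row minima: Low → -10, Mid → -7, High → -7; maximin = -7.
Column maxima: Left → 1, Center → 7, Right → 12; minimax = 1.
-7 ≠ 1, so there is no saddle point; optimal play is mixed.
Low is strictly dominated by High, so the kicker never plays it.
Right is strictly dominated by Center (it gives the kicker strictly more in every row), so the keeper never plays it.
On the remaining 2×2 (Mid, High vs Left, Center):
Let the kicker play Mid with probability p. Expected payoff against Left: (-7)p + 1(1−p) = −8p + 1; against Center: 7p + (-7)(1−p) = 14p − 7.
Setting these equal: −8p + 1 = 14p − 7 ⇒ −22p = -8 ⇒ p = 4/11, and the value is (-8)·(4/11) + 1 = -21/11.
For the keeper: with q = P(Left), equating Mid's and High's payoffs gives −14q + 7 = 8q − 7 ⇒ q = 7/11.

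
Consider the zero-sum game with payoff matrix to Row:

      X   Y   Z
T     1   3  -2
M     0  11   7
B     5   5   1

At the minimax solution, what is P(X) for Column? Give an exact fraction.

Row minima: T → -2, M → 0, B → 1; maximin = 1.
Column maxima: X → 5, Y → 11, Z → 7; minimax = 5.
1 ≠ 5, so there is no saddle point; optimal play is mixed.
T is strictly dominated by B, so Row never plays it.
Y is strictly dominated by Z (it gives Row strictly more in every row), so Column never plays it.
On the remaining 2×2 (M, B vs X, Z):
Let Row play M with probability p. Expected payoff against X: 0p + 5(1−p) = −5p + 5; against Z: 7p + 1(1−p) = 6p + 1.
Setting these equal: −5p + 5 = 6p + 1 ⇒ −11p = -4 ⇒ p = 4/11, and the value is (-5)·(4/11) + 5 = 35/11.
For Column: with q = P(X), equating M's and B's payoffs gives −7q + 7 = 4q + 1 ⇒ q = 6/11.

6/11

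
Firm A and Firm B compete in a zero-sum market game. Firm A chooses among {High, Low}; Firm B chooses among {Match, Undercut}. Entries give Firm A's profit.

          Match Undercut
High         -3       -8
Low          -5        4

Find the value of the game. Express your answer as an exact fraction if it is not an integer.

-26/7

Row minima: High → -8, Low → -5; maximin = -5.
Column maxima: Match → -3, Undercut → 4; minimax = -3.
-5 ≠ -3, so there is no saddle point; optimal play is mixed.
Let Firm A play High with probability p. Expected payoff against Match: (-3)p + (-5)(1−p) = 2p − 5; against Undercut: (-8)p + 4(1−p) = −12p + 4.
Setting these equal: 2p − 5 = −12p + 4 ⇒ 14p = 9 ⇒ p = 9/14, and the value is (2)·(9/14) − 5 = -26/7.
For Firm B: with q = P(Match), equating High's and Low's payoffs gives 5q − 8 = −9q + 4 ⇒ q = 6/7.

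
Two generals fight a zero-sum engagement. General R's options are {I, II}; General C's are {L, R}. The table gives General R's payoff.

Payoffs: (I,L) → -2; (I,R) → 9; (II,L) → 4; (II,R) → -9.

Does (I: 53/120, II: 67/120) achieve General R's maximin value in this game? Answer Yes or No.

No

Against L this mix gives (53/120)·(-2) + (67/120)·4 = 27/20.
Against R this mix gives (53/120)·9 + (67/120)·(-9) = -21/20.
General C will play R, holding General R to -21/20. Shifting weight toward the row that does better against R would raise this floor (the equalizing mix achieves 3/4 against both R and L), so the proposed strategy is not optimal.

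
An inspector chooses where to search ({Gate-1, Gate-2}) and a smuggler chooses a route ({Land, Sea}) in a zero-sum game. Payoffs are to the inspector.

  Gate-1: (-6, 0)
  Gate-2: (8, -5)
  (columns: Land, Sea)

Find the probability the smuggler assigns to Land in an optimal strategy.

Row minima: Gate-1 → -6, Gate-2 → -5; maximin = -5.
Column maxima: Land → 8, Sea → 0; minimax = 0.
-5 ≠ 0, so there is no saddle point; optimal play is mixed.
Let the inspector play Gate-1 with probability p. Expected payoff against Land: (-6)p + 8(1−p) = −14p + 8; against Sea: 0p + (-5)(1−p) = 5p − 5.
Setting these equal: −14p + 8 = 5p − 5 ⇒ −19p = -13 ⇒ p = 13/19, and the value is (-14)·(13/19) + 8 = -30/19.
For the smuggler: with q = P(Land), equating Gate-1's and Gate-2's payoffs gives −6q = 13q − 5 ⇒ q = 5/19.

5/19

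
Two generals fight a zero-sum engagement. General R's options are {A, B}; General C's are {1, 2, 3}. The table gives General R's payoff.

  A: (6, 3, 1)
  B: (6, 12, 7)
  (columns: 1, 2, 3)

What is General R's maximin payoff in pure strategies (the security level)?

Row minima: A → 1, B → 6.
The best of these is 6.

6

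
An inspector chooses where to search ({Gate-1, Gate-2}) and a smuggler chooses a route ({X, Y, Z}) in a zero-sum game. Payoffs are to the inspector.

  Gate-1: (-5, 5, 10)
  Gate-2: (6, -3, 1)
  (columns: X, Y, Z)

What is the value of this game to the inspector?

Row minima: Gate-1 → -5, Gate-2 → -3; maximin = -3.
Column maxima: X → 6, Y → 5, Z → 10; minimax = 5.
-3 ≠ 5, so there is no saddle point; optimal play is mixed.
Z is strictly dominated by Y (it gives the inspector strictly more in every row), so the smuggler never plays it.
On the remaining 2×2 (Gate-1, Gate-2 vs X, Y):
Let the inspector play Gate-1 with probability p. Expected payoff against X: (-5)p + 6(1−p) = −11p + 6; against Y: 5p + (-3)(1−p) = 8p − 3.
Setting these equal: −11p + 6 = 8p − 3 ⇒ −19p = -9 ⇒ p = 9/19, and the value is (-11)·(9/19) + 6 = 15/19.
For the smuggler: with q = P(X), equating Gate-1's and Gate-2's payoffs gives −10q + 5 = 9q − 3 ⇒ q = 8/19.

15/19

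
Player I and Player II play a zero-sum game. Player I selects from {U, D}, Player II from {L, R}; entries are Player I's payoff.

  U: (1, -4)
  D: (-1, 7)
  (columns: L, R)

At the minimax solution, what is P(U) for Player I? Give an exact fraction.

Row minima: U → -4, D → -1; maximin = -1.
Column maxima: L → 1, R → 7; minimax = 1.
-1 ≠ 1, so there is no saddle point; optimal play is mixed.
Let Player I play U with probability p. Expected payoff against L: 1p + (-1)(1−p) = 2p − 1; against R: (-4)p + 7(1−p) = −11p + 7.
Setting these equal: 2p − 1 = −11p + 7 ⇒ 13p = 8 ⇒ p = 8/13, and the value is (2)·(8/13) − 1 = 3/13.
For Player II: with q = P(L), equating U's and D's payoffs gives 5q − 4 = −8q + 7 ⇒ q = 11/13.

8/13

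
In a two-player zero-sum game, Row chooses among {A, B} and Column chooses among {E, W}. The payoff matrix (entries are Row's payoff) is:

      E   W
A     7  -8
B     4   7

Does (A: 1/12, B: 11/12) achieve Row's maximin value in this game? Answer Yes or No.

No

Against E this mix gives (1/12)·7 + (11/12)·4 = 17/4.
Against W this mix gives (1/12)·(-8) + (11/12)·7 = 23/4.
Column will play E, holding Row to 17/4. Shifting weight toward the row that does better against E would raise this floor (the equalizing mix achieves 9/2 against both E and W), so the proposed strategy is not optimal.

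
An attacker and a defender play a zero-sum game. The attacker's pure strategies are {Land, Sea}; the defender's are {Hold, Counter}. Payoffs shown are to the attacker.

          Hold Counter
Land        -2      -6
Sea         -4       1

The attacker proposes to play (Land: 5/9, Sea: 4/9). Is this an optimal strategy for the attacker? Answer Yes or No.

Against Hold this mix gives (5/9)·(-2) + (4/9)·(-4) = -26/9.
Against Counter this mix gives (5/9)·(-6) + (4/9)·1 = -26/9.
All of the defender's active replies (Hold, Counter) yield -26/9, and no column does worse for the attacker. The mix makes the defender indifferent and guarantees -26/9, so it is optimal.

Yes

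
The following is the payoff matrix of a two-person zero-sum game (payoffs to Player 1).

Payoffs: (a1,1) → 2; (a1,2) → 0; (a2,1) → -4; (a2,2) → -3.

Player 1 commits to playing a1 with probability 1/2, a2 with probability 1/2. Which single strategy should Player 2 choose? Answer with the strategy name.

If Player 2 plays 1, Player 1's expected payoff is (1/2)·2 + (1/2)·(-4) = -1.
If Player 2 plays 2, Player 1's expected payoff is (1/2)·0 + (1/2)·(-3) = -3/2.
Player 2 minimizes Player 1's payoff; the smallest is -3/2, so the best response is 2.

2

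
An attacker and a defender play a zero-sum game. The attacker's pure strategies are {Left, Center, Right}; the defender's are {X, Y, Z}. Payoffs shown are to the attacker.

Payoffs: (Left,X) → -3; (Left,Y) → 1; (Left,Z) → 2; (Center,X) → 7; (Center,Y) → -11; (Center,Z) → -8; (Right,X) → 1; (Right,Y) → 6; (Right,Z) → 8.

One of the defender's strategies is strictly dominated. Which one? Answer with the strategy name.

Z

Y holds the attacker's payoff strictly below Z in every row: 1 < 2, -11 < -8, 6 < 8.
So Z is strictly dominated for the defender.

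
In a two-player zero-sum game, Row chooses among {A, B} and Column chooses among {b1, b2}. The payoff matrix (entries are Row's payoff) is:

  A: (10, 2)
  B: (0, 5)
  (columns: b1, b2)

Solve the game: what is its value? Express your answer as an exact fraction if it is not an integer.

Row minima: A → 2, B → 0; maximin = 2.
Column maxima: b1 → 10, b2 → 5; minimax = 5.
2 ≠ 5, so there is no saddle point; optimal play is mixed.
Let Row play A with probability p. Expected payoff against b1: 10p + 0(1−p) = 10p; against b2: 2p + 5(1−p) = −3p + 5.
Setting these equal: 10p = −3p + 5 ⇒ 13p = 5 ⇒ p = 5/13, and the value is (10)·(5/13) = 50/13.
For Column: with q = P(b1), equating A's and B's payoffs gives 8q + 2 = −5q + 5 ⇒ q = 3/13.

50/13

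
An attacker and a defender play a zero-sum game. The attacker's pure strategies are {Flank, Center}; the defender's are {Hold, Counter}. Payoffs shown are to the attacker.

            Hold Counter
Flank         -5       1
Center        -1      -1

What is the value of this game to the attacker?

Row minima: Flank → -5, Center → -1; maximin = -1.
Column maxima: Hold → -1, Counter → 1; minimax = -1.
Since maximin = minimax = -1, there is a saddle point and the value is -1.

-1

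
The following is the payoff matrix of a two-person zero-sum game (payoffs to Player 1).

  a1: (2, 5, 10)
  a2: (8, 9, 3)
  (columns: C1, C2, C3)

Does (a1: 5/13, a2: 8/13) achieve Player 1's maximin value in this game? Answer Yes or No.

Yes

Against C1 this mix gives (5/13)·2 + (8/13)·8 = 74/13.
Against C2 this mix gives (5/13)·5 + (8/13)·9 = 97/13.
Against C3 this mix gives (5/13)·10 + (8/13)·3 = 74/13.
All of Player 2's active replies (C1, C3) yield 74/13, and no column does worse for Player 1. The mix makes Player 2 indifferent and guarantees 74/13, so it is optimal.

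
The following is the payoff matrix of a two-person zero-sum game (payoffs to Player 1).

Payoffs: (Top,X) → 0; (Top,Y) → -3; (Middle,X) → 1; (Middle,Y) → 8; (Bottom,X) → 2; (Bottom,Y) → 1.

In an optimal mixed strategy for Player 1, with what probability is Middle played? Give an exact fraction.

Row minima: Top → -3, Middle → 1, Bottom → 1; maximin = 1.
Column maxima: X → 2, Y → 8; minimax = 2.
1 ≠ 2, so there is no saddle point; optimal play is mixed.
Top is strictly dominated by Middle, so Player 1 never plays it.
On the remaining 2×2 (Middle, Bottom vs X, Y):
Let Player 1 play Middle with probability p. Expected payoff against X: 1p + 2(1−p) = −p + 2; against Y: 8p + 1(1−p) = 7p + 1.
Setting these equal: −p + 2 = 7p + 1 ⇒ −8p = -1 ⇒ p = 1/8, and the value is (-1)·(1/8) + 2 = 15/8.
For Player 2: with q = P(X), equating Middle's and Bottom's payoffs gives −7q + 8 = q + 1 ⇒ q = 7/8.

1/8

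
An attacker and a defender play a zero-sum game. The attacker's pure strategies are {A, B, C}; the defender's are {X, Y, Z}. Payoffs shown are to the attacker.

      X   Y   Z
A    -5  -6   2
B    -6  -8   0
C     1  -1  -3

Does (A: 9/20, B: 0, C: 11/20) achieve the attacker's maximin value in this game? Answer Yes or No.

No

Against X this mix gives (9/20)·(-5) + (11/20)·1 = -17/10.
Against Y this mix gives (9/20)·(-6) + (11/20)·(-1) = -13/4.
Against Z this mix gives (9/20)·2 + (11/20)·(-3) = -3/4.
The defender will play Y, holding the attacker to -13/4. Shifting weight toward the row that does better against Y would raise this floor (the equalizing mix achieves -2 against both Y and Z), so the proposed strategy is not optimal.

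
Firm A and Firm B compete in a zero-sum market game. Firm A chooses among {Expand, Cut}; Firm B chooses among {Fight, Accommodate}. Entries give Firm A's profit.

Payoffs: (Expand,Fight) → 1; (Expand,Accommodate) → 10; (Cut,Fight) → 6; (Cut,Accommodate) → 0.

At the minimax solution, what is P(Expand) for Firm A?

Row minima: Expand → 1, Cut → 0; maximin = 1.
Column maxima: Fight → 6, Accommodate → 10; minimax = 6.
1 ≠ 6, so there is no saddle point; optimal play is mixed.
Let Firm A play Expand with probability p. Expected payoff against Fight: 1p + 6(1−p) = −5p + 6; against Accommodate: 10p + 0(1−p) = 10p.
Setting these equal: −5p + 6 = 10p ⇒ −15p = -6 ⇒ p = 2/5, and the value is (-5)·(2/5) + 6 = 4.
For Firm B: with q = P(Fight), equating Expand's and Cut's payoffs gives −9q + 10 = 6q ⇒ q = 2/3.

2/5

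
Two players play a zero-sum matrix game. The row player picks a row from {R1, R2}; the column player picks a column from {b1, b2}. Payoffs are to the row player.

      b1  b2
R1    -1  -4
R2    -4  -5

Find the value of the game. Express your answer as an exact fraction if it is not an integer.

Row minima: R1 → -4, R2 → -5; maximin = -4.
Column maxima: b1 → -1, b2 → -4; minimax = -4.
Since maximin = minimax = -4, there is a saddle point and the value is -4.

-4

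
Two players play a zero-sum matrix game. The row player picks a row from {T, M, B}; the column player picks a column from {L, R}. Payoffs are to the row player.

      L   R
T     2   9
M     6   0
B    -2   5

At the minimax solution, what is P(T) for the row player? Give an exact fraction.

Row minima: T → 2, M → 0, B → -2; maximin = 2.
Column maxima: L → 6, R → 9; minimax = 6.
2 ≠ 6, so there is no saddle point; optimal play is mixed.
B is strictly dominated by T, so the row player never plays it.
On the remaining 2×2 (T, M vs L, R):
Let the row player play T with probability p. Expected payoff against L: 2p + 6(1−p) = −4p + 6; against R: 9p + 0(1−p) = 9p.
Setting these equal: −4p + 6 = 9p ⇒ −13p = -6 ⇒ p = 6/13, and the value is (-4)·(6/13) + 6 = 54/13.
For the column player: with q = P(L), equating T's and M's payoffs gives −7q + 9 = 6q ⇒ q = 9/13.

6/13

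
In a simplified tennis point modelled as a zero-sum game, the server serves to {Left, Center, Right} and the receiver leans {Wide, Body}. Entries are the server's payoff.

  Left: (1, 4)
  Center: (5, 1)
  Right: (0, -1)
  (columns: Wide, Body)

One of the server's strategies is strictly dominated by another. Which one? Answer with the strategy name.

Right

Left gives a strictly higher payoff than Right against every column: 1 > 0, 4 > -1.
So Right is strictly dominated and the server never plays it.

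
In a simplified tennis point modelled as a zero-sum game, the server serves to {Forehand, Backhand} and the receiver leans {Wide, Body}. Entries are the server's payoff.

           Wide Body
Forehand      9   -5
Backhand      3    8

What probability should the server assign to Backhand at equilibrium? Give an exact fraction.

14/19

Row minima: Forehand → -5, Backhand → 3; maximin = 3.
Column maxima: Wide → 9, Body → 8; minimax = 8.
3 ≠ 8, so there is no saddle point; optimal play is mixed.
Let the server play Forehand with probability p. Expected payoff against Wide: 9p + 3(1−p) = 6p + 3; against Body: (-5)p + 8(1−p) = −13p + 8.
Setting these equal: 6p + 3 = −13p + 8 ⇒ 19p = 5 ⇒ p = 5/19, and the value is (6)·(5/19) + 3 = 87/19.
For the receiver: with q = P(Wide), equating Forehand's and Backhand's payoffs gives 14q − 5 = −5q + 8 ⇒ q = 13/19.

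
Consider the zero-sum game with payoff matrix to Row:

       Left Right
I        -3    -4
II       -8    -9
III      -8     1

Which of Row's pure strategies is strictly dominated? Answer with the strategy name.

II

I gives a strictly higher payoff than II against every column: -3 > -8, -4 > -9.
So II is strictly dominated and Row never plays it.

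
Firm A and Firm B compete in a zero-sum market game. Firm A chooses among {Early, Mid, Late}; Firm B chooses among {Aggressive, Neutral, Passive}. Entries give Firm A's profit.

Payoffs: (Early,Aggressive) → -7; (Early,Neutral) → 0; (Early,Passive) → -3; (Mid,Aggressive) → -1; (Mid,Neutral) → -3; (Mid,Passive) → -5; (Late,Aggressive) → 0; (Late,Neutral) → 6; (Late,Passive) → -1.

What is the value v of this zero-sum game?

Row minima: Early → -7, Mid → -5, Late → -1; maximin = -1.
Column maxima: Aggressive → 0, Neutral → 6, Passive → -1; minimax = -1.
Since maximin = minimax = -1, there is a saddle point and the value is -1.

-1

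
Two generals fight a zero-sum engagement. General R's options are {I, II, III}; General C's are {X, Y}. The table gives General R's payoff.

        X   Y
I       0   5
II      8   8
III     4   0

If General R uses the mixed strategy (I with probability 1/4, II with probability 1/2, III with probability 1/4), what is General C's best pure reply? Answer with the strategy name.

X

If General C plays X, General R's expected payoff is (1/4)·0 + (1/2)·8 + (1/4)·4 = 5.
If General C plays Y, General R's expected payoff is (1/4)·5 + (1/2)·8 + (1/4)·0 = 21/4.
General C minimizes General R's payoff; the smallest is 5, so the best response is X.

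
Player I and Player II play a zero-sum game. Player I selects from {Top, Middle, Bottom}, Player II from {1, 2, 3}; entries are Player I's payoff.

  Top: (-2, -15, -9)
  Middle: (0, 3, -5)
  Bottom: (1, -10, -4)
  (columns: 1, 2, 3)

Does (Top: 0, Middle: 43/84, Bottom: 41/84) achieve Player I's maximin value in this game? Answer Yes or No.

Against 1 this mix gives (43/84)·0 + (41/84)·1 = 41/84.
Against 2 this mix gives (43/84)·3 + (41/84)·(-10) = -281/84.
Against 3 this mix gives (43/84)·(-5) + (41/84)·(-4) = -379/84.
Player II will play 3, holding Player I to -379/84. Shifting weight toward the row that does better against 3 would raise this floor (the equalizing mix achieves -31/7 against both 3 and 2), so the proposed strategy is not optimal.

No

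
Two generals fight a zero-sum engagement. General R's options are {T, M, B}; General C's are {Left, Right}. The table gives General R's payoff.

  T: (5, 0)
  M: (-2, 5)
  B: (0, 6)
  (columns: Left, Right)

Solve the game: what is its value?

Row minima: T → 0, M → -2, B → 0; maximin = 0.
Column maxima: Left → 5, Right → 6; minimax = 5.
0 ≠ 5, so there is no saddle point; optimal play is mixed.
M is strictly dominated by B, so General R never plays it.
On the remaining 2×2 (T, B vs Left, Right):
Let General R play T with probability p. Expected payoff against Left: 5p + 0(1−p) = 5p; against Right: 0p + 6(1−p) = −6p + 6.
Setting these equal: 5p = −6p + 6 ⇒ 11p = 6 ⇒ p = 6/11, and the value is (5)·(6/11) = 30/11.
For General C: with q = P(Left), equating T's and B's payoffs gives 5q = −6q + 6 ⇒ q = 6/11.

30/11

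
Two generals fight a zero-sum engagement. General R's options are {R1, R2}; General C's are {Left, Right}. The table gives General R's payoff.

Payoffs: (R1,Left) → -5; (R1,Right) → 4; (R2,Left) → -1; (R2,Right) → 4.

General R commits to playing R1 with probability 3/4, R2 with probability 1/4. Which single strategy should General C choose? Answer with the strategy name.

Left

If General C plays Left, General R's expected payoff is (3/4)·(-5) + (1/4)·(-1) = -4.
If General C plays Right, General R's expected payoff is (3/4)·4 + (1/4)·4 = 4.
General C minimizes General R's payoff; the smallest is -4, so the best response is Left.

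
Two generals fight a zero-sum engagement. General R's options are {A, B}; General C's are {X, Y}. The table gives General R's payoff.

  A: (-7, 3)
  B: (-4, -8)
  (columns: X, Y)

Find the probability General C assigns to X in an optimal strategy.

11/14

Row minima: A → -7, B → -8; maximin = -7.
Column maxima: X → -4, Y → 3; minimax = -4.
-7 ≠ -4, so there is no saddle point; optimal play is mixed.
Let General R play A with probability p. Expected payoff against X: (-7)p + (-4)(1−p) = −3p − 4; against Y: 3p + (-8)(1−p) = 11p − 8.
Setting these equal: −3p − 4 = 11p − 8 ⇒ −14p = -4 ⇒ p = 2/7, and the value is (-3)·(2/7) − 4 = -34/7.
For General C: with q = P(X), equating A's and B's payoffs gives −10q + 3 = 4q − 8 ⇒ q = 11/14.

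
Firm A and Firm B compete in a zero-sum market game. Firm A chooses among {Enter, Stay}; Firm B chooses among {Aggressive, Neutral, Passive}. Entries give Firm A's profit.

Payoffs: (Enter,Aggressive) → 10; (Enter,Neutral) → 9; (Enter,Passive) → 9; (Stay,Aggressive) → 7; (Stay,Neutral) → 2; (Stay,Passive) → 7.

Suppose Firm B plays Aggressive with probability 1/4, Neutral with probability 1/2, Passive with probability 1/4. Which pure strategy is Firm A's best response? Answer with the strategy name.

Enter

Expected payoff of Enter: (1/4)·10 + (1/2)·9 + (1/4)·9 = 37/4.
Expected payoff of Stay: (1/4)·7 + (1/2)·2 + (1/4)·7 = 9/2.
The largest is 37/4, so Firm A's best response is Enter.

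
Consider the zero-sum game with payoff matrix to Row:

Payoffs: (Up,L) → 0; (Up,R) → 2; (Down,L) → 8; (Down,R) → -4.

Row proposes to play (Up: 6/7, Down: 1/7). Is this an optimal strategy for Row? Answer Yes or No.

Against L this mix gives (6/7)·0 + (1/7)·8 = 8/7.
Against R this mix gives (6/7)·2 + (1/7)·(-4) = 8/7.
All of Column's active replies (L, R) yield 8/7, and no column does worse for Row. The mix makes Column indifferent and guarantees 8/7, so it is optimal.

Yes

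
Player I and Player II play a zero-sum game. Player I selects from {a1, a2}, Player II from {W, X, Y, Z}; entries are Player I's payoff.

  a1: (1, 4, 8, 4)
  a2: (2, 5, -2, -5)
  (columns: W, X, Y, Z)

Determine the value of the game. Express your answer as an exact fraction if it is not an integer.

Row minima: a1 → 1, a2 → -5; maximin = 1.
Column maxima: W → 2, X → 5, Y → 8, Z → 4; minimax = 2.
1 ≠ 2, so there is no saddle point; optimal play is mixed.
X is strictly dominated by W (it gives Player I strictly more in every row), so Player II never plays it.
Y is strictly dominated by Z (it gives Player I strictly more in every row), so Player II never plays it.
On the remaining 2×2 (a1, a2 vs W, Z):
Let Player I play a1 with probability p. Expected payoff against W: 1p + 2(1−p) = −p + 2; against Z: 4p + (-5)(1−p) = 9p − 5.
Setting these equal: −p + 2 = 9p − 5 ⇒ −10p = -7 ⇒ p = 7/10, and the value is (-1)·(7/10) + 2 = 13/10.
For Player II: with q = P(W), equating a1's and a2's payoffs gives −3q + 4 = 7q − 5 ⇒ q = 9/10.

13/10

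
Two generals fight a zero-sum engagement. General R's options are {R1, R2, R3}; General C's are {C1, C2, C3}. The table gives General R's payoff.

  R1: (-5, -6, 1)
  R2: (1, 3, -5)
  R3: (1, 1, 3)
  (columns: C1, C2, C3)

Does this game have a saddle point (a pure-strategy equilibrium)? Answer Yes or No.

Row minima: R1 → -6, R2 → -5, R3 → 1; maximin = 1.
Column maxima: C1 → 1, C2 → 3, C3 → 3; minimax = 1.
maximin = minimax = 1, so a saddle point exists.

Yes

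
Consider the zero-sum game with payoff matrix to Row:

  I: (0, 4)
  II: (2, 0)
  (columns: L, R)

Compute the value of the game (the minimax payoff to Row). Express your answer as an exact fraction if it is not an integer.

4/3

Row minima: I → 0, II → 0; maximin = 0.
Column maxima: L → 2, R → 4; minimax = 2.
0 ≠ 2, so there is no saddle point; optimal play is mixed.
Let Row play I with probability p. Expected payoff against L: 0p + 2(1−p) = −2p + 2; against R: 4p + 0(1−p) = 4p.
Setting these equal: −2p + 2 = 4p ⇒ −6p = -2 ⇒ p = 1/3, and the value is (-2)·(1/3) + 2 = 4/3.
For Column: with q = P(L), equating I's and II's payoffs gives −4q + 4 = 2q ⇒ q = 2/3.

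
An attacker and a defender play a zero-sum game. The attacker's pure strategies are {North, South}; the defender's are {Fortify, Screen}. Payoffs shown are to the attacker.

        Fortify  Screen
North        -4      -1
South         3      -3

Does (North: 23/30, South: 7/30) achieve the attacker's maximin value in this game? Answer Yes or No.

No

Against Fortify this mix gives (23/30)·(-4) + (7/30)·3 = -71/30.
Against Screen this mix gives (23/30)·(-1) + (7/30)·(-3) = -22/15.
The defender will play Fortify, holding the attacker to -71/30. Shifting weight toward the row that does better against Fortify would raise this floor (the equalizing mix achieves -5/3 against both Fortify and Screen), so the proposed strategy is not optimal.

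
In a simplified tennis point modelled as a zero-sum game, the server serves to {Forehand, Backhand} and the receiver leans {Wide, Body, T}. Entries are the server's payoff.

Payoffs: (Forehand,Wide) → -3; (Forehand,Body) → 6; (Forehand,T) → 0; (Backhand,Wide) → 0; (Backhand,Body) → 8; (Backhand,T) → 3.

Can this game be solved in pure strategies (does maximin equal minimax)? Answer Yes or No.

Yes

Row minima: Forehand → -3, Backhand → 0; maximin = 0.
Column maxima: Wide → 0, Body → 8, T → 3; minimax = 0.
maximin = minimax = 0, so a saddle point exists.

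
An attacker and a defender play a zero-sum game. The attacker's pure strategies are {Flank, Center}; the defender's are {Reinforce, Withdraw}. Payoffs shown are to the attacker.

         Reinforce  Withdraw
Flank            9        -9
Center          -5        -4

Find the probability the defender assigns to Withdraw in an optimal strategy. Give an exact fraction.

Row minima: Flank → -9, Center → -5; maximin = -5.
Column maxima: Reinforce → 9, Withdraw → -4; minimax = -4.
-5 ≠ -4, so there is no saddle point; optimal play is mixed.
Let the attacker play Flank with probability p. Expected payoff against Reinforce: 9p + (-5)(1−p) = 14p − 5; against Withdraw: (-9)p + (-4)(1−p) = −5p − 4.
Setting these equal: 14p − 5 = −5p − 4 ⇒ 19p = 1 ⇒ p = 1/19, and the value is (14)·(1/19) − 5 = -81/19.
For the defender: with q = P(Reinforce), equating Flank's and Center's payoffs gives 18q − 9 = −q − 4 ⇒ q = 5/19.

14/19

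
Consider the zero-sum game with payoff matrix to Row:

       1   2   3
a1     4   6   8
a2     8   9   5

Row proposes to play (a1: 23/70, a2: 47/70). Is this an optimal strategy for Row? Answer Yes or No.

Against 1 this mix gives (23/70)·4 + (47/70)·8 = 234/35.
Against 2 this mix gives (23/70)·6 + (47/70)·9 = 561/70.
Against 3 this mix gives (23/70)·8 + (47/70)·5 = 419/70.
Column will play 3, holding Row to 419/70. Shifting weight toward the row that does better against 3 would raise this floor (the equalizing mix achieves 44/7 against both 3 and 1), so the proposed strategy is not optimal.

No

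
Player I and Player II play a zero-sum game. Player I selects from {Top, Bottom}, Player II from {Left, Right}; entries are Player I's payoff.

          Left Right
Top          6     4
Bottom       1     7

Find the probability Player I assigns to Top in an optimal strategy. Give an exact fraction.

Row minima: Top → 4, Bottom → 1; maximin = 4.
Column maxima: Left → 6, Right → 7; minimax = 6.
4 ≠ 6, so there is no saddle point; optimal play is mixed.
Let Player I play Top with probability p. Expected payoff against Left: 6p + 1(1−p) = 5p + 1; against Right: 4p + 7(1−p) = −3p + 7.
Setting these equal: 5p + 1 = −3p + 7 ⇒ 8p = 6 ⇒ p = 3/4, and the value is (5)·(3/4) + 1 = 19/4.
For Player II: with q = P(Left), equating Top's and Bottom's payoffs gives 2q + 4 = −6q + 7 ⇒ q = 3/8.

3/4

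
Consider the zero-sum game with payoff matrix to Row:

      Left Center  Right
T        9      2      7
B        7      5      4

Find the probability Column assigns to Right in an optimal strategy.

1/2

Row minima: T → 2, B → 4; maximin = 4.
Column maxima: Left → 9, Center → 5, Right → 7; minimax = 5.
4 ≠ 5, so there is no saddle point; optimal play is mixed.
Left is strictly dominated by Center (it gives Row strictly more in every row), so Column never plays it.
On the remaining 2×2 (T, B vs Center, Right):
Let Row play T with probability p. Expected payoff against Center: 2p + 5(1−p) = −3p + 5; against Right: 7p + 4(1−p) = 3p + 4.
Setting these equal: −3p + 5 = 3p + 4 ⇒ −6p = -1 ⇒ p = 1/6, and the value is (-3)·(1/6) + 5 = 9/2.
For Column: with q = P(Center), equating T's and B's payoffs gives −5q + 7 = q + 4 ⇒ q = 1/2.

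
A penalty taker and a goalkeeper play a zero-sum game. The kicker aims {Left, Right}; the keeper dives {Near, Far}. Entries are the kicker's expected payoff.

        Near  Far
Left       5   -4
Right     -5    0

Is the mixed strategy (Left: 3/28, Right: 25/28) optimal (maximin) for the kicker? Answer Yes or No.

Against Near this mix gives (3/28)·5 + (25/28)·(-5) = -55/14.
Against Far this mix gives (3/28)·(-4) + (25/28)·0 = -3/7.
The keeper will play Near, holding the kicker to -55/14. Shifting weight toward the row that does better against Near would raise this floor (the equalizing mix achieves -10/7 against both Near and Far), so the proposed strategy is not optimal.

No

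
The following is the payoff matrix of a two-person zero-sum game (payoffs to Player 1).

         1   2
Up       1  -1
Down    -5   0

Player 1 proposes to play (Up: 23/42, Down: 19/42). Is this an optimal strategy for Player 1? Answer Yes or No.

No

Against 1 this mix gives (23/42)·1 + (19/42)·(-5) = -12/7.
Against 2 this mix gives (23/42)·(-1) + (19/42)·0 = -23/42.
Player 2 will play 1, holding Player 1 to -12/7. Shifting weight toward the row that does better against 1 would raise this floor (the equalizing mix achieves -5/7 against both 1 and 2), so the proposed strategy is not optimal.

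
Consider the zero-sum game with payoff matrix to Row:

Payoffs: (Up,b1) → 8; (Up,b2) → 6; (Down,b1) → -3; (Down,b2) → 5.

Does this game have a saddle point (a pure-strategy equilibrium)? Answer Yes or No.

Yes

Row minima: Up → 6, Down → -3; maximin = 6.
Column maxima: b1 → 8, b2 → 6; minimax = 6.
maximin = minimax = 6, so a saddle point exists.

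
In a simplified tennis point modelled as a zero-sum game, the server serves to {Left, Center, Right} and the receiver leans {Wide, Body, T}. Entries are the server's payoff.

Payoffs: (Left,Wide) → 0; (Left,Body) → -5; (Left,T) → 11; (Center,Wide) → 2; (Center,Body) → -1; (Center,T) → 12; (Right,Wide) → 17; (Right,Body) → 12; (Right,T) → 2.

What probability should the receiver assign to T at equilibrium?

13/23

Row minima: Left → -5, Center → -1, Right → 2; maximin = 2.
Column maxima: Wide → 17, Body → 12, T → 12; minimax = 12.
2 ≠ 12, so there is no saddle point; optimal play is mixed.
Left is strictly dominated by Center, so the server never plays it.
Wide is strictly dominated by Body (it gives the server strictly more in every row), so the receiver never plays it.
On the remaining 2×2 (Center, Right vs Body, T):
Let the server play Center with probability p. Expected payoff against Body: (-1)p + 12(1−p) = −13p + 12; against T: 12p + 2(1−p) = 10p + 2.
Setting these equal: −13p + 12 = 10p + 2 ⇒ −23p = -10 ⇒ p = 10/23, and the value is (-13)·(10/23) + 12 = 146/23.
For the receiver: with q = P(Body), equating Center's and Right's payoffs gives −13q + 12 = 10q + 2 ⇒ q = 10/23.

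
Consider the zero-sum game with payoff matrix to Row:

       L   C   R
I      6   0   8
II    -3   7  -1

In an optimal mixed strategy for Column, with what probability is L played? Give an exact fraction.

7/16

Row minima: I → 0, II → -3; maximin = 0.
Column maxima: L → 6, C → 7, R → 8; minimax = 6.
0 ≠ 6, so there is no saddle point; optimal play is mixed.
R is strictly dominated by L (it gives Row strictly more in every row), so Column never plays it.
On the remaining 2×2 (I, II vs L, C):
Let Row play I with probability p. Expected payoff against L: 6p + (-3)(1−p) = 9p − 3; against C: 0p + 7(1−p) = −7p + 7.
Setting these equal: 9p − 3 = −7p + 7 ⇒ 16p = 10 ⇒ p = 5/8, and the value is (9)·(5/8) − 3 = 21/8.
For Column: with q = P(L), equating I's and II's payoffs gives 6q = −10q + 7 ⇒ q = 7/16.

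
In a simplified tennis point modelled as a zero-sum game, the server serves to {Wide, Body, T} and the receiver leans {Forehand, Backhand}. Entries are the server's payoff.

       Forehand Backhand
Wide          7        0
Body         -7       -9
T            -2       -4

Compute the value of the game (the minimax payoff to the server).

0

Row minima: Wide → 0, Body → -9, T → -4; maximin = 0.
Column maxima: Forehand → 7, Backhand → 0; minimax = 0.
Since maximin = minimax = 0, there is a saddle point and the value is 0.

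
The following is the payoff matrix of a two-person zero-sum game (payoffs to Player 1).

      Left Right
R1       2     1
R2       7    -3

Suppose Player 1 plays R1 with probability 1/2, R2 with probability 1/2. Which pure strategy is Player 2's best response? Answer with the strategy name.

Right

If Player 2 plays Left, Player 1's expected payoff is (1/2)·2 + (1/2)·7 = 9/2.
If Player 2 plays Right, Player 1's expected payoff is (1/2)·1 + (1/2)·(-3) = -1.
Player 2 minimizes Player 1's payoff; the smallest is -1, so the best response is Right.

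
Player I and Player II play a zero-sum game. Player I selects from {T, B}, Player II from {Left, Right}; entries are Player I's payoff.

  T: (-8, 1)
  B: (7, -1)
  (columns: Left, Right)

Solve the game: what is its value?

-1/17

Row minima: T → -8, B → -1; maximin = -1.
Column maxima: Left → 7, Right → 1; minimax = 1.
-1 ≠ 1, so there is no saddle point; optimal play is mixed.
Let Player I play T with probability p. Expected payoff against Left: (-8)p + 7(1−p) = −15p + 7; against Right: 1p + (-1)(1−p) = 2p − 1.
Setting these equal: −15p + 7 = 2p − 1 ⇒ −17p = -8 ⇒ p = 8/17, and the value is (-15)·(8/17) + 7 = -1/17.
For Player II: with q = P(Left), equating T's and B's payoffs gives −9q + 1 = 8q − 1 ⇒ q = 2/17.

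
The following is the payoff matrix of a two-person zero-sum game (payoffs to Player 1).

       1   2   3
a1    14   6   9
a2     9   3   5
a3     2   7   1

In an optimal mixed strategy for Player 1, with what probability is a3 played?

Row minima: a1 → 6, a2 → 3, a3 → 1; maximin = 6.
Column maxima: 1 → 14, 2 → 7, 3 → 9; minimax = 7.
6 ≠ 7, so there is no saddle point; optimal play is mixed.
a2 is strictly dominated by a1, so Player 1 never plays it.
1 is strictly dominated by 3 (it gives Player 1 strictly more in every row), so Player 2 never plays it.
On the remaining 2×2 (a1, a3 vs 2, 3):
Let Player 1 play a1 with probability p. Expected payoff against 2: 6p + 7(1−p) = −p + 7; against 3: 9p + 1(1−p) = 8p + 1.
Setting these equal: −p + 7 = 8p + 1 ⇒ −9p = -6 ⇒ p = 2/3, and the value is (-1)·(2/3) + 7 = 19/3.
For Player 2: with q = P(2), equating a1's and a3's payoffs gives −3q + 9 = 6q + 1 ⇒ q = 8/9.

1/3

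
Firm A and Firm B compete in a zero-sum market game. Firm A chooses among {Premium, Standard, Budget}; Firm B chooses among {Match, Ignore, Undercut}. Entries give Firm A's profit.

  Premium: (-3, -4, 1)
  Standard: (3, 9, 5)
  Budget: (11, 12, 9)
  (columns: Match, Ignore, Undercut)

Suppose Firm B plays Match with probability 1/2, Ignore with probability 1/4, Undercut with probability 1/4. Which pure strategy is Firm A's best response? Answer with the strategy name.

Budget

Expected payoff of Premium: (1/2)·(-3) + (1/4)·(-4) + (1/4)·1 = -9/4.
Expected payoff of Standard: (1/2)·3 + (1/4)·9 + (1/4)·5 = 5.
Expected payoff of Budget: (1/2)·11 + (1/4)·12 + (1/4)·9 = 43/4.
The largest is 43/4, so Firm A's best response is Budget.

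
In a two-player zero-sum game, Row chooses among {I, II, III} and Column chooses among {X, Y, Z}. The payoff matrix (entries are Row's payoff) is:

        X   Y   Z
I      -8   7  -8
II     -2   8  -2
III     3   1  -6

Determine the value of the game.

-2

Row minima: I → -8, II → -2, III → -6; maximin = -2.
Column maxima: X → 3, Y → 8, Z → -2; minimax = -2.
Since maximin = minimax = -2, there is a saddle point and the value is -2.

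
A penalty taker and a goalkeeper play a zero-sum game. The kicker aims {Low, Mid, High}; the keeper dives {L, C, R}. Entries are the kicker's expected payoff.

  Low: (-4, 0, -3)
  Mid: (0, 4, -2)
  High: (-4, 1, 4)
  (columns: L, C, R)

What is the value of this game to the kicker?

-4/5

Row minima: Low → -4, Mid → -2, High → -4; maximin = -2.
Column maxima: L → 0, C → 4, R → 4; minimax = 0.
-2 ≠ 0, so there is no saddle point; optimal play is mixed.
Low is strictly dominated by Mid, so the kicker never plays it.
C is strictly dominated by L (it gives the kicker strictly more in every row), so the keeper never plays it.
On the remaining 2×2 (Mid, High vs L, R):
Let the kicker play Mid with probability p. Expected payoff against L: 0p + (-4)(1−p) = 4p − 4; against R: (-2)p + 4(1−p) = −6p + 4.
Setting these equal: 4p − 4 = −6p + 4 ⇒ 10p = 8 ⇒ p = 4/5, and the value is (4)·(4/5) − 4 = -4/5.
For the keeper: with q = P(L), equating Mid's and High's payoffs gives 2q − 2 = −8q + 4 ⇒ q = 3/5.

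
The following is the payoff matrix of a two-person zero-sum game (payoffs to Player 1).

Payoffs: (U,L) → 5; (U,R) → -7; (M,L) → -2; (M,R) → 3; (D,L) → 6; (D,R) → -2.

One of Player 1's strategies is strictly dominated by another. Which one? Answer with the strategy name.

U

D gives a strictly higher payoff than U against every column: 6 > 5, -2 > -7.
So U is strictly dominated and Player 1 never plays it.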